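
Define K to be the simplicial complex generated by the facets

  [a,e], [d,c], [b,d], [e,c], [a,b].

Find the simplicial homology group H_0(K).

H_0 = Z.

Order the vertices as a < b < c < d < e. Listing each simplex with vertices in this order, K has dimension 1 with simplices:

  0-simplices (5): a, b, c, d, e
  1-simplices (5): ab, ae, bd, cd, ce

so the chain groups are C_0 ≅ Z^5, C_1 ≅ Z^5.

Boundary ∂_1: C_1 → C_0 maps an edge to its endpoints' difference, ∂[p,q] = q − p. For instance
  ∂ae = e − a.
The 5×5 boundary matrix has rank 4 and Smith normal form diag(1,1,1,1).

Now H_k = ker ∂_k / im ∂_{k+1}, so:

  H_0: rank C_0 − rank ∂_1 = 5 − 4 = 1, and the invariant factors of ∂_1 are all 1, so H_0 = Z.

(K is a triangulation of the circle S^1.)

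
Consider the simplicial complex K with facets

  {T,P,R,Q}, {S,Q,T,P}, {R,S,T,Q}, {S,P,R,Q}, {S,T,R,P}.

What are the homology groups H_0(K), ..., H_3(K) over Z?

Fix the vertex order P < Q < R < S < T and write every simplex with vertices in increasing order. Then dim K = 3 and the simplices of K are:

  0-simplices (5): P, Q, R, S, T
  1-simplices (10): PQ, PR, PS, PT, QR, QS, QT, RS, RT, ST
  2-simplices (10): PQR, PQS, PQT, PRS, PRT, PST, QRS, QRT, QST, RST
  3-simplices (5): PQRS, PQRT, PQST, PRST, QRST

so the chain groups are C_0 ≅ Z^5, C_1 ≅ Z^10, C_2 ≅ Z^10, C_3 ≅ Z^5.

The boundary map ∂_1: C_1 → C_0 is given by ∂[p,q] = [q] − [p].
This gives a 5×10 integer matrix of rank 4; reducing to Smith normal form yields diagonal entries (1,1,1,1).

∂_2: C_2 → C_1 acts by ∂[p,q,r] = [q,r] − [p,r] + [p,q]. For instance
  ∂QST = ST − QT + QS,
  ∂PST = ST − PT + PS.
The resulting 10×10 matrix has rank 6, and its Smith normal form has invariant factors (1,1,1,1,1,1).

Boundary ∂_3: C_3 → C_2 sends each 3-simplex σ to the alternating sum Σ_i (−1)^i (σ with its i-th vertex removed). For instance
  ∂PQRS = QRS − PRS + PQS − PQR,
  ∂PQST = QST − PST + PQT − PQS.
The resulting 10×5 matrix has rank 4, and its Smith normal form has invariant factors (1,1,1,1).

Computing H_k = (kernel of ∂_k) / (image of ∂_{k+1}):

  H_0: rank C_0 − rank ∂_1 = 5 − 4 = 1, and the invariant factors of ∂_1 are all 1, so H_0 = Z.
  H_1: rank ker ∂_1 − rank ∂_2 = (10 − 4) − 6 = 0, and the invariant factors of ∂_2 are all 1, so H_1 = 0.
  H_2: rank ker ∂_2 − rank ∂_3 = (10 − 6) − 4 = 0, and the invariant factors of ∂_3 are all 1, so H_2 = 0.
  H_3: rank ker ∂_3 − rank ∂_4 = (5 − 4) − 0 = 1, and there is no ∂_4, so H_3 = Z.

As a check, the Euler characteristic is 5 − 10 + 10 − 5 = 0, which agrees with 1 − 0 + 0 − 1 = 0.

H_0 = Z,  H_1 = 0,  H_2 = 0,  H_3 = Z.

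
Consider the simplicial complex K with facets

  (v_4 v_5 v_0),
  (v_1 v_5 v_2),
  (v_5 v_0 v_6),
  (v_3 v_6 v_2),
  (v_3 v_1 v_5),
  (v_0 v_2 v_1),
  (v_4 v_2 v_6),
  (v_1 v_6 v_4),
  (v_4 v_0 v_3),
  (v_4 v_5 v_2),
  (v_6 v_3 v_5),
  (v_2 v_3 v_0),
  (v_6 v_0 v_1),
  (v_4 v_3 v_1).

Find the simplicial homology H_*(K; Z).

K has 7 vertices, 21 edges, 14 triangles.
rank ∂_0 = 0, rank ∂_1 = 6 ⇒ b_0 = 7 − 0 − 6 = 1; all invariant factors of ∂_1 are 1 so no torsion. So H_0 = Z.
rank ∂_1 = 6, rank ∂_2 = 13 ⇒ b_1 = 21 − 6 − 13 = 2; all invariant factors of ∂_2 are 1 so no torsion. So H_1 = Z^2.
rank ∂_2 = 13, rank ∂_3 = 0 ⇒ b_2 = 14 − 13 − 0 = 1. So H_2 = Z.

H_0 ≅ Z,  H_1 ≅ Z^2,  H_2 ≅ Z.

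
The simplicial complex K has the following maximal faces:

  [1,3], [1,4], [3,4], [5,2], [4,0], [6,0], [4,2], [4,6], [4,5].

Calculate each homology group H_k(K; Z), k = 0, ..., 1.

Order the vertices as 0 < 1 < 2 < 3 < 4 < 5 < 6. Listing each simplex with vertices in this order, K has dimension 1 with simplices:

  0-simplices (7): [0], [1], [2], [3], [4], [5], [6]
  1-simplices (9): [0,4], [0,6], [1,3], [1,4], [2,4], [2,5], [3,4], [4,5], [4,6]

so the chain groups are C_0 ≅ Z^7, C_1 ≅ Z^9.

Boundary ∂_1: C_1 → C_0 sends each edge [p,q] (with p < q) to q − p. For instance
  ∂[4,5] = [5] − [4].
As a 7×9 matrix over Z this has rank 6, with invariant factors (1,1,1,1,1,1).

Reading off H_k = ker ∂_k / im ∂_{k+1}:

  H_0: rank C_0 − rank ∂_1 = 7 − 6 = 1, and the invariant factors of ∂_1 are all 1, so H_0 ≅ Z.
  H_1: rank ker ∂_1 − rank ∂_2 = (9 − 6) − 0 = 3, and there is no ∂_2, so H_1 ≅ Z^3.

(K is a triangulation of a wedge of 3 circles.)

H_0 = Z,  H_1 = Z^3.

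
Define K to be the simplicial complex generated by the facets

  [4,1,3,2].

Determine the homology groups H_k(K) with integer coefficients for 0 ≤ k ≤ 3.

Order the vertices as 1 < 2 < 3 < 4. Listing each simplex with vertices in this order, K has dimension 3 with simplices:

  0-simplices (4): [1], [2], [3], [4]
  1-simplices (6): [1,2], [1,3], [1,4], [2,3], [2,4], [3,4]
  2-simplices (4): [1,2,3], [1,2,4], [1,3,4], [2,3,4]
  3-simplices (1): [1,2,3,4]

giving chain groups C_0 ≅ Z^4, C_1 ≅ Z^6, C_2 ≅ Z^4, C_3 ≅ Z^1.

The boundary map ∂_1: C_1 → C_0 is given by ∂[p,q] = [q] − [p]. For instance
  ∂[2,3] = [3] − [2].
The 4×6 boundary matrix has rank 3 and Smith normal form diag(1,1,1).

Boundary ∂_2: C_2 → C_1 acts by ∂[p,q,r] = [q,r] − [p,r] + [p,q]. For instance
  ∂[1,3,4] = [3,4] − [1,4] + [1,3],
  ∂[1,2,4] = [2,4] − [1,4] + [1,2].
The 6×4 boundary matrix has rank 3 and Smith normal form diag(1,1,1).

Boundary ∂_3: C_3 → C_2 sends each 3-simplex σ to the alternating sum Σ_i (−1)^i (σ with its i-th vertex removed). For instance
  ∂[1,2,3,4] = [2,3,4] − [1,3,4] + [1,2,4] − [1,2,3].
The 4×1 boundary matrix has rank 1 and Smith normal form diag(1).

From H_k ≅ ker(∂_k) / im(∂_{k+1}) we obtain:

  H_0: rank C_0 − rank ∂_1 = 4 − 3 = 1, and the invariant factors of ∂_1 are all 1, so H_0 = Z.
  H_1: rank ker ∂_1 − rank ∂_2 = (6 − 3) − 3 = 0, and the invariant factors of ∂_2 are all 1, so H_1 = 0.
  H_2: rank ker ∂_2 − rank ∂_3 = (4 − 3) − 1 = 0, and the invariant factors of ∂_3 are all 1, so H_2 = 0.
  H_3: rank ker ∂_3 − rank ∂_4 = (1 − 1) − 0 = 0, and there is no ∂_4, so H_3 = 0.

H_0 = Z,  H_1 = 0,  H_2 = 0,  H_3 = 0.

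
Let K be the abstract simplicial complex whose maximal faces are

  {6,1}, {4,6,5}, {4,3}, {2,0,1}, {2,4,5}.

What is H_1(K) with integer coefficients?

H_1 = Z.

We work with the vertex ordering 0 < 1 < 2 < 3 < 4 < 5 < 6. The simplices of K, each written with vertices in increasing order, are:

  0-simplices (7): [0], [1], [2], [3], [4], [5], [6]
  1-simplices (10): [0,1], [0,2], [1,2], [1,6], [2,4], [2,5], [3,4], [4,5], [4,6], [5,6]
  2-simplices (3): [0,1,2], [2,4,5], [4,5,6]

Hence C_0 ≅ Z^7, C_1 ≅ Z^10, C_2 ≅ Z^3.

Boundary ∂_1: C_1 → C_0 sends each edge [p,q] (with p < q) to q − p. For instance
  ∂[2,4] = [4] − [2].
As a 7×10 matrix over Z this has rank 6, with invariant factors (1,1,1,1,1,1).

∂_2: C_2 → C_1 sends each 2-simplex [p,q,r] to [q,r] − [p,r] + [p,q]. For instance
  ∂[0,1,2] = [1,2] − [0,2] + [0,1],
  ∂[2,4,5] = [4,5] − [2,5] + [2,4].
The 10×3 boundary matrix has rank 3 and Smith normal form diag(1,1,1).

Computing H_k = (kernel of ∂_k) / (image of ∂_{k+1}):

  H_1: rank ker ∂_1 − rank ∂_2 = (10 − 6) − 3 = 1, and the invariant factors of ∂_2 are all 1, so H_1 = Z.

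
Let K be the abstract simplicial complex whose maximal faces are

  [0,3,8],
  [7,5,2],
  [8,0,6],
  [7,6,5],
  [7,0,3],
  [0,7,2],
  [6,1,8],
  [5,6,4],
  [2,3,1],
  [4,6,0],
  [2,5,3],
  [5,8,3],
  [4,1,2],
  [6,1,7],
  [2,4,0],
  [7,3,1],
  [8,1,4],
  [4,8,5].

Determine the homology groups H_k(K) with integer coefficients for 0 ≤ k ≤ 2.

H_0 = Z,  H_1 = Z ⊕ Z/2,  H_2 = 0.

Order the vertices as 0 < 1 < 2 < 3 < 4 < 5 < 6 < 7 < 8. Listing each simplex with vertices in this order, K has dimension 2 with simplices:

  0-simplices (9): [0], [1], [2], [3], [4], [5], [6], [7], [8]
  1-simplices (27): (27 of them)
  2-simplices (18): [0,2,4], [0,2,7], [0,3,7], [0,3,8], [0,4,6], [0,6,8], [1,2,3], [1,2,4], [1,3,7], [1,4,8], [1,6,7], [1,6,8], [2,3,5], [2,5,7], [3,5,8], [4,5,6], [4,5,8], [5,6,7]

Hence C_0 ≅ Z^9, C_1 ≅ Z^27, C_2 ≅ Z^18.

∂_1: C_1 → C_0 maps an edge to its endpoints' difference, ∂[p,q] = q − p. For instance
  ∂[5,8] = [8] − [5].
The resulting 9×27 matrix has rank 8, and its Smith normal form has invariant factors (1,1,1,1,1,1,1,1).

The boundary map ∂_2: C_2 → C_1 maps a triangle to the signed sum of its edges. For instance
  ∂[5,6,7] = [6,7] − [5,7] + [5,6],
  ∂[1,6,8] = [6,8] − [1,8] + [1,6].
As a 27×18 matrix over Z this has rank 18, with invariant factors (1,1,1,1,1,1,1,1,1,1,1,1,1,1,1,1,1,2).

Now H_k = ker ∂_k / im ∂_{k+1}, so:

  H_0: rank C_0 − rank ∂_1 = 9 − 8 = 1, and the invariant factors of ∂_1 are all 1, so H_0 ≅ Z.
  H_1: rank ker ∂_1 − rank ∂_2 = (27 − 8) − 18 = 1, and ∂_2 has invariant factor 2 > 1, so H_1 ≅ Z ⊕ Z/2.
  H_2: rank ker ∂_2 − rank ∂_3 = (18 − 18) − 0 = 0, and there is no ∂_3, so H_2 ≅ 0.

As a check, the Euler characteristic is 9 − 27 + 18 = 0, which agrees with 1 − 1 + 0 = 0.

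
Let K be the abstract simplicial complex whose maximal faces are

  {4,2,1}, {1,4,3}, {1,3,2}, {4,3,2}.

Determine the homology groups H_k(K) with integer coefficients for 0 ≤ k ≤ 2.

H_0 ≅ Z,  H_1 = 0,  H_2 ≅ Z.

Fix the vertex order 1 < 2 < 3 < 4 and write every simplex with vertices in increasing order. Then dim K = 2 and the simplices of K are:

  0-simplices (4): [1], [2], [3], [4]
  1-simplices (6): [1,2], [1,3], [1,4], [2,3], [2,4], [3,4]
  2-simplices (4): [1,2,3], [1,2,4], [1,3,4], [2,3,4]

so the chain groups are C_0 ≅ Z^4, C_1 ≅ Z^6, C_2 ≅ Z^4.

Boundary ∂_1: C_1 → C_0 maps an edge to its endpoints' difference, ∂[p,q] = q − p.
As a 4×6 matrix over Z this has rank 3, with invariant factors (1,1,1).

Boundary ∂_2: C_2 → C_1 sends each 2-simplex [p,q,r] to [q,r] − [p,r] + [p,q]. For instance
  ∂[2,3,4] = [3,4] − [2,4] + [2,3],
  ∂[1,2,3] = [2,3] − [1,3] + [1,2].
The resulting 6×4 matrix has rank 3, and its Smith normal form has invariant factors (1,1,1).

From H_k ≅ ker(∂_k) / im(∂_{k+1}) we obtain:

  H_0: rank C_0 − rank ∂_1 = 4 − 3 = 1, and the invariant factors of ∂_1 are all 1, so H_0 ≅ Z.
  H_1: rank ker ∂_1 − rank ∂_2 = (6 − 3) − 3 = 0, and the invariant factors of ∂_2 are all 1, so H_1 ≅ 0.
  H_2: rank ker ∂_2 − rank ∂_3 = (4 − 3) − 0 = 1, and there is no ∂_3, so H_2 ≅ Z.

As a check, the Euler characteristic is 4 − 6 + 4 = 2, which agrees with 1 − 0 + 1 = 2.
(K is a triangulation of the 2-sphere S^2.)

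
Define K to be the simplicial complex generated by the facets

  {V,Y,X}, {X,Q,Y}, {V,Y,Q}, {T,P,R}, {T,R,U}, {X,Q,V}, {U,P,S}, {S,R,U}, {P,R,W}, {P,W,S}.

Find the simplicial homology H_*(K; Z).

H_0 ≅ Z^2,  H_1 ≅ Z,  H_2 ≅ Z.

Fix the vertex order P < Q < R < S < T < U < V < W < X < Y and write every simplex with vertices in increasing order. Then dim K = 2 and the simplices of K are:

  0-simplices (10): P, Q, R, S, T, U, V, W, X, Y
  1-simplices (18): PR, PS, PT, PU, PW, QV, QX, QY, RS, RT, RU, RW, SU, SW, TU, VX, VY, XY
  2-simplices (10): PRT, PRW, PSU, PSW, QVX, QVY, QXY, RSU, RTU, VXY

so the chain groups are C_0 ≅ Z^10, C_1 ≅ Z^18, C_2 ≅ Z^10.

Boundary ∂_1: C_1 → C_0 maps an edge to its endpoints' difference, ∂[p,q] = q − p.
This gives a 10×18 integer matrix of rank 8; reducing to Smith normal form yields diagonal entries (1,1,1,1,1,1,1,1).

∂_2: C_2 → C_1 sends each 2-simplex [p,q,r] to [q,r] − [p,r] + [p,q]. For instance
  ∂VXY = XY − VY + VX,
  ∂RSU = SU − RU + RS.
The resulting 18×10 matrix has rank 9, and its Smith normal form has invariant factors (1,1,1,1,1,1,1,1,1).

Reading off H_k = ker ∂_k / im ∂_{k+1}:

  H_0: rank C_0 − rank ∂_1 = 10 − 8 = 2, and the invariant factors of ∂_1 are all 1, so H_0 = Z^2.
  H_1: rank ker ∂_1 − rank ∂_2 = (18 − 8) − 9 = 1, and the invariant factors of ∂_2 are all 1, so H_1 = Z.
  H_2: rank ker ∂_2 − rank ∂_3 = (10 − 9) − 0 = 1, and there is no ∂_3, so H_2 = Z.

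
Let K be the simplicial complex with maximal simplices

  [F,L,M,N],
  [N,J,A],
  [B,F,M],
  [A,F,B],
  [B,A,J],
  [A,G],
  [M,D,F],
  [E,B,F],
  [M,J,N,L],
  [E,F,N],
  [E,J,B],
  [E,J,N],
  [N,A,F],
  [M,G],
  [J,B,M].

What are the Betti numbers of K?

Take the total order A < B < D < E < F < G < J < L < M < N on the vertex set. Then K (dimension 3) consists of the simplices:

  0-simplices (10): A, B, D, E, F, G, J, L, M, N
  1-simplices (24): AB, AF, AG, AJ, AN, BE, BF, BJ, BM, DF, DM, EF, EJ, EN, FL, FM, FN, GM, JL, JM, JN, LM, LN, MN
  2-simplices (18): ABF, ABJ, AFN, AJN, BEF, BEJ, BFM, BJM, DFM, EFN, EJN, FLM, FLN, FMN, JLM, JLN, JMN, LMN
  3-simplices (2): FLMN, JLMN

Hence C_0 ≅ Z^10, C_1 ≅ Z^24, C_2 ≅ Z^18, C_3 ≅ Z^2.

Boundary ∂_1: C_1 → C_0 sends each edge [p,q] (with p < q) to q − p. For instance
  ∂BF = F − B.
The resulting 10×24 matrix has rank 9, and its Smith normal form has invariant factors (1,1,1,1,1,1,1,1,1).

Boundary ∂_2: C_2 → C_1 maps a triangle to the signed sum of its edges. For instance
  ∂JMN = MN − JN + JM,
  ∂BEJ = EJ − BJ + BE.
The resulting 24×18 matrix has rank 14, and its Smith normal form has invariant factors (1,1,1,1,1,1,1,1,1,1,1,1,1,1).

Boundary ∂_3: C_3 → C_2 sends each 3-simplex σ to the alternating sum Σ_i (−1)^i (σ with its i-th vertex removed). For instance
  ∂JLMN = LMN − JMN + JLN − JLM,
  ∂FLMN = LMN − FMN + FLN − FLM.
As a 18×2 matrix over Z this has rank 2, with invariant factors (1,1).

Reading off H_k = ker ∂_k / im ∂_{k+1}:

  H_0: rank C_0 − rank ∂_1 = 10 − 9 = 1, and the invariant factors of ∂_1 are all 1, so H_0 ≅ Z.
  H_1: rank ker ∂_1 − rank ∂_2 = (24 − 9) − 14 = 1, and the invariant factors of ∂_2 are all 1, so H_1 ≅ Z.
  H_2: rank ker ∂_2 − rank ∂_3 = (18 − 14) − 2 = 2, and the invariant factors of ∂_3 are all 1, so H_2 ≅ Z^2.
  H_3: rank ker ∂_3 − rank ∂_4 = (2 − 2) − 0 = 0, and there is no ∂_4, so H_3 ≅ 0.

As a check, the Euler characteristic is 10 − 24 + 18 − 2 = 2, which agrees with 1 − 1 + 2 − 0 = 2.

Hence the Betti numbers are b_0 = 1, b_1 = 1, b_2 = 2, b_3 = 0.

b_0 = 1, b_1 = 1, b_2 = 2, b_3 = 0.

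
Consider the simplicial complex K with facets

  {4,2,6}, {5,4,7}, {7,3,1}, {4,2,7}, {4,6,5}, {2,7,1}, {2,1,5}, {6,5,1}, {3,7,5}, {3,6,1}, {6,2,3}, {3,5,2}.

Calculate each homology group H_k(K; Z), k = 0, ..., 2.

We work with the vertex ordering 1 < 2 < 3 < 4 < 5 < 6 < 7. The simplices of K, each written with vertices in increasing order, are:

  0-simplices (7): [1], [2], [3], [4], [5], [6], [7]
  1-simplices (18): [1,2], [1,3], [1,5], [1,6], [1,7], [2,3], [2,4], [2,5], [2,6], [2,7], [3,5], [3,6], [3,7], [4,5], [4,6], [4,7], [5,6], [5,7]
  2-simplices (12): [1,2,5], [1,2,7], [1,3,6], [1,3,7], [1,5,6], [2,3,5], [2,3,6], [2,4,6], [2,4,7], [3,5,7], [4,5,6], [4,5,7]

so the chain groups are C_0 ≅ Z^7, C_1 ≅ Z^18, C_2 ≅ Z^12.

The boundary map ∂_1: C_1 → C_0 maps an edge to its endpoints' difference, ∂[p,q] = q − p. For instance
  ∂[3,7] = [7] − [3].
The resulting 7×18 matrix has rank 6, and its Smith normal form has invariant factors (1,1,1,1,1,1).

∂_2: C_2 → C_1 maps a triangle to the signed sum of its edges. For instance
  ∂[4,5,6] = [5,6] − [4,6] + [4,5],
  ∂[3,5,7] = [5,7] − [3,7] + [3,5].
This gives a 18×12 integer matrix of rank 12; reducing to Smith normal form yields diagonal entries (1,1,1,1,1,1,1,1,1,1,1,2).

Reading off H_k = ker ∂_k / im ∂_{k+1}:

  H_0: rank C_0 − rank ∂_1 = 7 − 6 = 1, and the invariant factors of ∂_1 are all 1, so H_0 = Z.
  H_1: rank ker ∂_1 − rank ∂_2 = (18 − 6) − 12 = 0, and ∂_2 has invariant factor 2 > 1, so H_1 = Z/2Z.
  H_2: rank ker ∂_2 − rank ∂_3 = (12 − 12) − 0 = 0, and there is no ∂_3, so H_2 = 0.

As a check, the Euler characteristic is 7 − 18 + 12 = 1, which agrees with 1 − 0 + 0 = 1.

H_0 = Z,  H_1 = Z/2Z,  H_2 = 0.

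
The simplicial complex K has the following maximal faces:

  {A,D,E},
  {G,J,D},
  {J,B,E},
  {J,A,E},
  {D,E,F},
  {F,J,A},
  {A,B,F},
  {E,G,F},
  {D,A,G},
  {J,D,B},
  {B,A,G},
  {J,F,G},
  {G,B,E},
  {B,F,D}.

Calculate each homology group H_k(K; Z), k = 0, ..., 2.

H_0 ≅ Z,  H_1 ≅ Z^2,  H_2 ≅ Z.

We work with the vertex ordering A < B < D < E < F < G < J. The simplices of K, each written with vertices in increasing order, are:

  0-simplices (7): A, B, D, E, F, G, J
  1-simplices (21): AB, AD, AE, AF, AG, AJ, BD, BE, BF, BG, BJ, DE, DF, DG, DJ, EF, EG, EJ, FG, FJ, GJ
  2-simplices (14): ABF, ABG, ADE, ADG, AEJ, AFJ, BDF, BDJ, BEG, BEJ, DEF, DGJ, EFG, FGJ

giving chain groups C_0 ≅ Z^7, C_1 ≅ Z^21, C_2 ≅ Z^14.

Boundary ∂_1: C_1 → C_0 is given by ∂[p,q] = [q] − [p].
As a 7×21 matrix over Z this has rank 6, with invariant factors (1,1,1,1,1,1).

Boundary ∂_2: C_2 → C_1 maps a triangle to the signed sum of its edges. For instance
  ∂BDF = DF − BF + BD,
  ∂AEJ = EJ − AJ + AE.
The 21×14 boundary matrix has rank 13 and Smith normal form diag(1,1,1,1,1,1,1,1,1,1,1,1,1).

From H_k ≅ ker(∂_k) / im(∂_{k+1}) we obtain:

  H_0: rank C_0 − rank ∂_1 = 7 − 6 = 1, and the invariant factors of ∂_1 are all 1, so H_0 ≅ Z.
  H_1: rank ker ∂_1 − rank ∂_2 = (21 − 6) − 13 = 2, and the invariant factors of ∂_2 are all 1, so H_1 ≅ Z^2.
  H_2: rank ker ∂_2 − rank ∂_3 = (14 − 13) − 0 = 1, and there is no ∂_3, so H_2 ≅ Z.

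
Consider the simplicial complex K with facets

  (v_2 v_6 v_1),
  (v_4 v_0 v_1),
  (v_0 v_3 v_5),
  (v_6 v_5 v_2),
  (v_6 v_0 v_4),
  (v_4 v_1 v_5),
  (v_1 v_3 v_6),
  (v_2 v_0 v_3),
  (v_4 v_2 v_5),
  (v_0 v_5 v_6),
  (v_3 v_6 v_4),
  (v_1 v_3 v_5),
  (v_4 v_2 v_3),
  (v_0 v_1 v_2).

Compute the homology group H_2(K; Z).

Take the total order v_0 < v_1 < v_2 < v_3 < v_4 < v_5 < v_6 on the vertex set. Then K (dimension 2) consists of the simplices:

  0-simplices (7): [v_0], [v_1], [v_2], [v_3], [v_4], [v_5], [v_6]
  1-simplices (21): (21 of them)
  2-simplices (14): (14 of them)

Hence C_0 ≅ Z^7, C_1 ≅ Z^21, C_2 ≅ Z^14.

∂_1: C_1 → C_0 sends each edge [p,q] (with p < q) to q − p. For instance
  ∂[v_0,v_6] = [v_6] − [v_0].
The 7×21 boundary matrix has rank 6 and Smith normal form diag(1,1,1,1,1,1).

∂_2: C_2 → C_1 acts by ∂[p,q,r] = [q,r] − [p,r] + [p,q]. For instance
  ∂[v_2,v_3,v_4] = [v_3,v_4] − [v_2,v_4] + [v_2,v_3],
  ∂[v_2,v_5,v_6] = [v_5,v_6] − [v_2,v_6] + [v_2,v_5].
The 21×14 boundary matrix has rank 13 and Smith normal form diag(1,1,1,1,1,1,1,1,1,1,1,1,1).

Reading off H_k = ker ∂_k / im ∂_{k+1}:

  H_2: rank ker ∂_2 − rank ∂_3 = (14 − 13) − 0 = 1, and there is no ∂_3, so H_2 = Z.

(K is a triangulation of the torus T^2.)

H_2 ≅ Z.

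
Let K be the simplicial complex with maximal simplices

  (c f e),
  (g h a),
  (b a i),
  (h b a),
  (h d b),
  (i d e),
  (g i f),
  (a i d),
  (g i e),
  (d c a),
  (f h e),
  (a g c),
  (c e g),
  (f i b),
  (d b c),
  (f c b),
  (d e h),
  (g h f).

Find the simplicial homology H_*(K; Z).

H_0 ≅ Z,  H_1 ≅ Z × Z/2,  H_2 = 0.

Take the total order a < b < c < d < e < f < g < h < i on the vertex set. Then K (dimension 2) consists of the simplices:

  0-simplices (9): a, b, c, d, e, f, g, h, i
  1-simplices (27): ab, ac, ad, ag, ah, ai, bc, bd, bf, bh, bi, cd, ce, cf, cg, de, dh, di, ef, eg, eh, ei, fg, fh, fi, gh, gi
  2-simplices (18): abh, abi, acd, acg, adi, agh, bcd, bcf, bdh, bfi, cef, ceg, deh, dei, efh, egi, fgh, fgi

giving chain groups C_0 ≅ Z^9, C_1 ≅ Z^27, C_2 ≅ Z^18.

The boundary map ∂_1: C_1 → C_0 maps an edge to its endpoints' difference, ∂[p,q] = q − p.
As a 9×27 matrix over Z this has rank 8, with invariant factors (1,1,1,1,1,1,1,1).

∂_2: C_2 → C_1 sends each 2-simplex [p,q,r] to [q,r] − [p,r] + [p,q]. For instance
  ∂fgi = gi − fi + fg,
  ∂ceg = eg − cg + ce.
As a 27×18 matrix over Z this has rank 18, with invariant factors (1,1,1,1,1,1,1,1,1,1,1,1,1,1,1,1,1,2).

Computing H_k = (kernel of ∂_k) / (image of ∂_{k+1}):

  H_0: rank C_0 − rank ∂_1 = 9 − 8 = 1, and the invariant factors of ∂_1 are all 1, so H_0 = Z.
  H_1: rank ker ∂_1 − rank ∂_2 = (27 − 8) − 18 = 1, and ∂_2 has invariant factor 2 > 1, so H_1 = Z × Z/2.
  H_2: rank ker ∂_2 − rank ∂_3 = (18 − 18) − 0 = 0, and there is no ∂_3, so H_2 = 0.

As a check, the Euler characteristic is 9 − 27 + 18 = 0, which agrees with 1 − 1 + 0 = 0.
(K is a triangulation of the Klein bottle.)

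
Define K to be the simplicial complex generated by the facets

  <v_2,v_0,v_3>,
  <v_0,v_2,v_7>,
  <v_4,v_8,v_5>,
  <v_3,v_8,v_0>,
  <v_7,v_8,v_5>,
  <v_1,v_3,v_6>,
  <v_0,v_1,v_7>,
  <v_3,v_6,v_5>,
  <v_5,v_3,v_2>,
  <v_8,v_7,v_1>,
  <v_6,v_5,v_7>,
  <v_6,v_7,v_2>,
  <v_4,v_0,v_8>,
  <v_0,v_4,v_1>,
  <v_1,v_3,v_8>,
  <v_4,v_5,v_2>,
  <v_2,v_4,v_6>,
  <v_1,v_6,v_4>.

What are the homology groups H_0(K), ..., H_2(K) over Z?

Fix the vertex order v_0 < v_1 < v_2 < v_3 < v_4 < v_5 < v_6 < v_7 < v_8 and write every simplex with vertices in increasing order. Then dim K = 2 and the simplices of K are:

  0-simplices (9): [v_0], [v_1], [v_2], [v_3], [v_4], [v_5], [v_6], [v_7], [v_8]
  1-simplices (27): (27 of them)
  2-simplices (18): (18 of them)

giving chain groups C_0 ≅ Z^9, C_1 ≅ Z^27, C_2 ≅ Z^18.

∂_1: C_1 → C_0 maps an edge to its endpoints' difference, ∂[p,q] = q − p.
This gives a 9×27 integer matrix of rank 8; reducing to Smith normal form yields diagonal entries (1,1,1,1,1,1,1,1).

Boundary ∂_2: C_2 → C_1 maps a triangle to the signed sum of its edges. For instance
  ∂[v_2,v_6,v_7] = [v_6,v_7] − [v_2,v_7] + [v_2,v_6],
  ∂[v_0,v_2,v_3] = [v_2,v_3] − [v_0,v_3] + [v_0,v_2].
The 27×18 boundary matrix has rank 18 and Smith normal form diag(1,1,1,1,1,1,1,1,1,1,1,1,1,1,1,1,1,2).

Reading off H_k = ker ∂_k / im ∂_{k+1}:

  H_0: rank C_0 − rank ∂_1 = 9 − 8 = 1, and the invariant factors of ∂_1 are all 1, so H_0 = Z.
  H_1: rank ker ∂_1 − rank ∂_2 = (27 − 8) − 18 = 1, and ∂_2 has invariant factor 2 > 1, so H_1 = Z ⊕ Z_2.
  H_2: rank ker ∂_2 − rank ∂_3 = (18 − 18) − 0 = 0, and there is no ∂_3, so H_2 = 0.

As a check, the Euler characteristic is 9 − 27 + 18 = 0, which agrees with 1 − 1 + 0 = 0.

H_0 ≅ Z,  H_1 ≅ Z ⊕ Z_2,  H_2 = 0.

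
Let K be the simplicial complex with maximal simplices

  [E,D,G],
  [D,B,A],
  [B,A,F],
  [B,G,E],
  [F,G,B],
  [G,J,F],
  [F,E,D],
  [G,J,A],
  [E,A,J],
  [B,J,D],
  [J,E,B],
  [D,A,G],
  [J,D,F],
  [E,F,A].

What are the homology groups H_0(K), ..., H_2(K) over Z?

Fix the vertex order A < B < D < E < F < G < J and write every simplex with vertices in increasing order. Then dim K = 2 and the simplices of K are:

  0-simplices (7): A, B, D, E, F, G, J
  1-simplices (21): AB, AD, AE, AF, AG, AJ, BD, BE, BF, BG, BJ, DE, DF, DG, DJ, EF, EG, EJ, FG, FJ, GJ
  2-simplices (14): ABD, ABF, ADG, AEF, AEJ, AGJ, BDJ, BEG, BEJ, BFG, DEF, DEG, DFJ, FGJ

giving chain groups C_0 ≅ Z^7, C_1 ≅ Z^21, C_2 ≅ Z^14.

The boundary map ∂_1: C_1 → C_0 sends each edge [p,q] (with p < q) to q − p.
As a 7×21 matrix over Z this has rank 6, with invariant factors (1,1,1,1,1,1).

The boundary map ∂_2: C_2 → C_1 sends each 2-simplex [p,q,r] to [q,r] − [p,r] + [p,q]. For instance
  ∂ABD = BD − AD + AB,
  ∂AEF = EF − AF + AE.
As a 21×14 matrix over Z this has rank 13, with invariant factors (1,1,1,1,1,1,1,1,1,1,1,1,1).

Reading off H_k = ker ∂_k / im ∂_{k+1}:

  H_0: rank C_0 − rank ∂_1 = 7 − 6 = 1, and the invariant factors of ∂_1 are all 1, so H_0 ≅ Z.
  H_1: rank ker ∂_1 − rank ∂_2 = (21 − 6) − 13 = 2, and the invariant factors of ∂_2 are all 1, so H_1 ≅ Z^2.
  H_2: rank ker ∂_2 − rank ∂_3 = (14 − 13) − 0 = 1, and there is no ∂_3, so H_2 ≅ Z.

(K is a triangulation of the torus T^2.)

H_0 ≅ Z,  H_1 ≅ Z^2,  H_2 ≅ Z.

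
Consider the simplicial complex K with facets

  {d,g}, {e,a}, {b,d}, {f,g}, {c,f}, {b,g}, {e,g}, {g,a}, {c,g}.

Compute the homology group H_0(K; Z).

We work with the vertex ordering a < b < c < d < e < f < g. The simplices of K, each written with vertices in increasing order, are:

  0-simplices (7): a, b, c, d, e, f, g
  1-simplices (9): ae, ag, bd, bg, cf, cg, dg, eg, fg

so the chain groups are C_0 ≅ Z^7, C_1 ≅ Z^9.

∂_1: C_1 → C_0 maps an edge to its endpoints' difference, ∂[p,q] = q − p.
The resulting 7×9 matrix has rank 6, and its Smith normal form has invariant factors (1,1,1,1,1,1).

Reading off H_k = ker ∂_k / im ∂_{k+1}:

  H_0: rank C_0 − rank ∂_1 = 7 − 6 = 1, and the invariant factors of ∂_1 are all 1, so H_0 ≅ Z.

H_0 ≅ Z.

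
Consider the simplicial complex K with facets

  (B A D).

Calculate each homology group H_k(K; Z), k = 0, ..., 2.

We work with the vertex ordering A < B < D. The simplices of K, each written with vertices in increasing order, are:

  0-simplices (3): A, B, D
  1-simplices (3): AB, AD, BD
  2-simplices (1): ABD

Hence C_0 ≅ Z^3, C_1 ≅ Z^3, C_2 ≅ Z^1.

∂_1: C_1 → C_0 maps an edge to its endpoints' difference, ∂[p,q] = q − p.
This gives a 3×3 integer matrix of rank 2; reducing to Smith normal form yields diagonal entries (1,1).

Boundary ∂_2: C_2 → C_1 maps a triangle to the signed sum of its edges. For instance
  ∂ABD = BD − AD + AB.
The 3×1 boundary matrix has rank 1 and Smith normal form diag(1).

Now H_k = ker ∂_k / im ∂_{k+1}, so:

  H_0: rank C_0 − rank ∂_1 = 3 − 2 = 1, and the invariant factors of ∂_1 are all 1, so H_0 = Z.
  H_1: rank ker ∂_1 − rank ∂_2 = (3 − 2) − 1 = 0, and the invariant factors of ∂_2 are all 1, so H_1 = 0.
  H_2: rank ker ∂_2 − rank ∂_3 = (1 − 1) − 0 = 0, and there is no ∂_3, so H_2 = 0.

H_0 = Z,  H_1 = 0,  H_2 = 0.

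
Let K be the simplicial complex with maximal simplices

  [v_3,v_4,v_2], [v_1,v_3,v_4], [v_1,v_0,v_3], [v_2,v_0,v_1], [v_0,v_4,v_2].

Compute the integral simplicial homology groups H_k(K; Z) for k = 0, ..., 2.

H_0 = Z,  H_1 = Z,  H_2 = 0.

We work with the vertex ordering v_0 < v_1 < v_2 < v_3 < v_4. The simplices of K, each written with vertices in increasing order, are:

  0-simplices (5): [v_0], [v_1], [v_2], [v_3], [v_4]
  1-simplices (10): [v_0,v_1], [v_0,v_2], [v_0,v_3], [v_0,v_4], [v_1,v_2], [v_1,v_3], [v_1,v_4], [v_2,v_3], [v_2,v_4], [v_3,v_4]
  2-simplices (5): [v_0,v_1,v_2], [v_0,v_1,v_3], [v_0,v_2,v_4], [v_1,v_3,v_4], [v_2,v_3,v_4]

giving chain groups C_0 ≅ Z^5, C_1 ≅ Z^10, C_2 ≅ Z^5.

Boundary ∂_1: C_1 → C_0 sends each edge [p,q] (with p < q) to q − p.
As a 5×10 matrix over Z this has rank 4, with invariant factors (1,1,1,1).

Boundary ∂_2: C_2 → C_1 maps a triangle to the signed sum of its edges. For instance
  ∂[v_0,v_2,v_4] = [v_2,v_4] − [v_0,v_4] + [v_0,v_2],
  ∂[v_1,v_3,v_4] = [v_3,v_4] − [v_1,v_4] + [v_1,v_3].
The 10×5 boundary matrix has rank 5 and Smith normal form diag(1,1,1,1,1).

Computing H_k = (kernel of ∂_k) / (image of ∂_{k+1}):

  H_0: rank C_0 − rank ∂_1 = 5 − 4 = 1, and the invariant factors of ∂_1 are all 1, so H_0 ≅ Z.
  H_1: rank ker ∂_1 − rank ∂_2 = (10 − 4) − 5 = 1, and the invariant factors of ∂_2 are all 1, so H_1 ≅ Z.
  H_2: rank ker ∂_2 − rank ∂_3 = (5 − 5) − 0 = 0, and there is no ∂_3, so H_2 ≅ 0.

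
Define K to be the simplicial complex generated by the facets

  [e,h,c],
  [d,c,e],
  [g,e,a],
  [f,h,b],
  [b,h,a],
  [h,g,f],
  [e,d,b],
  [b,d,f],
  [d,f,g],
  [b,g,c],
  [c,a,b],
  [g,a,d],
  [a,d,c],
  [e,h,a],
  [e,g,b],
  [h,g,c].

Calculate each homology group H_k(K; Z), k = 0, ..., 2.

Take the total order a < b < c < d < e < f < g < h on the vertex set. Then K (dimension 2) consists of the simplices:

  0-simplices (8): a, b, c, d, e, f, g, h
  1-simplices (24): ab, ac, ad, ae, ag, ah, bc, bd, be, bf, bg, bh, cd, ce, cg, ch, de, df, dg, eg, eh, fg, fh, gh
  2-simplices (16): abc, abh, acd, adg, aeg, aeh, bcg, bde, bdf, beg, bfh, cde, ceh, cgh, dfg, fgh

Hence C_0 ≅ Z^8, C_1 ≅ Z^24, C_2 ≅ Z^16.

∂_1: C_1 → C_0 is given by ∂[p,q] = [q] − [p]. For instance
  ∂bg = g − b.
This gives a 8×24 integer matrix of rank 7; reducing to Smith normal form yields diagonal entries (1,1,1,1,1,1,1).

Boundary ∂_2: C_2 → C_1 sends each 2-simplex [p,q,r] to [q,r] − [p,r] + [p,q]. For instance
  ∂adg = dg − ag + ad,
  ∂acd = cd − ad + ac.
The resulting 24×16 matrix has rank 15, and its Smith normal form has invariant factors (1,1,1,1,1,1,1,1,1,1,1,1,1,1,1).

From H_k ≅ ker(∂_k) / im(∂_{k+1}) we obtain:

  H_0: rank C_0 − rank ∂_1 = 8 − 7 = 1, and the invariant factors of ∂_1 are all 1, so H_0 ≅ Z.
  H_1: rank ker ∂_1 − rank ∂_2 = (24 − 7) − 15 = 2, and the invariant factors of ∂_2 are all 1, so H_1 ≅ Z^2.
  H_2: rank ker ∂_2 − rank ∂_3 = (16 − 15) − 0 = 1, and there is no ∂_3, so H_2 ≅ Z.

As a check, the Euler characteristic is 8 − 24 + 16 = 0, which agrees with 1 − 2 + 1 = 0.

H_0 ≅ Z,  H_1 ≅ Z^2,  H_2 ≅ Z.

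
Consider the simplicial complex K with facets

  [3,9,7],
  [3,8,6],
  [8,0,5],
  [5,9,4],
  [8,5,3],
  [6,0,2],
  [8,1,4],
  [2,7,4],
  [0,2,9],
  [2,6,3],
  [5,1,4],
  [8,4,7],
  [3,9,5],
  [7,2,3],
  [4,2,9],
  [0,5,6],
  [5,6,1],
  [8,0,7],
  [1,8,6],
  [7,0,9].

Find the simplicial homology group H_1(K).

We work with the vertex ordering 0 < 1 < 2 < 3 < 4 < 5 < 6 < 7 < 8 < 9. The simplices of K, each written with vertices in increasing order, are:

  0-simplices (10): [0], [1], [2], [3], [4], [5], [6], [7], [8], [9]
  1-simplices (30): (30 of them)
  2-simplices (20): (20 of them)

Hence C_0 ≅ Z^10, C_1 ≅ Z^30, C_2 ≅ Z^20.

∂_1: C_1 → C_0 is given by ∂[p,q] = [q] − [p].
The 10×30 boundary matrix has rank 9 and Smith normal form diag(1,1,1,1,1,1,1,1,1).

The boundary map ∂_2: C_2 → C_1 sends each 2-simplex [p,q,r] to [q,r] − [p,r] + [p,q]. For instance
  ∂[4,7,8] = [7,8] − [4,8] + [4,7],
  ∂[3,5,9] = [5,9] − [3,9] + [3,5].
This gives a 30×20 integer matrix of rank 20; reducing to Smith normal form yields diagonal entries (1,1,1,1,1,1,1,1,1,1,1,1,1,1,1,1,1,1,1,2).

Computing H_k = (kernel of ∂_k) / (image of ∂_{k+1}):

  H_1: rank ker ∂_1 − rank ∂_2 = (30 − 9) − 20 = 1, and ∂_2 has invariant factor 2 > 1, so H_1 = Z ⊕ Z/2.

H_1 = Z ⊕ Z/2.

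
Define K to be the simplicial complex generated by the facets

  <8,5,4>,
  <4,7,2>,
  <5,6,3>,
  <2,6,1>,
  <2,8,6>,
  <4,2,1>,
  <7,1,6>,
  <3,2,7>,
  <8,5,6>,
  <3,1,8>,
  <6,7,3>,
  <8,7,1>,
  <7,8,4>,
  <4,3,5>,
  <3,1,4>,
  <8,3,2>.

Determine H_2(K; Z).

H_2 = Z.

We work with the vertex ordering 1 < 2 < 3 < 4 < 5 < 6 < 7 < 8. The simplices of K, each written with vertices in increasing order, are:

  0-simplices (8): [1], [2], [3], [4], [5], [6], [7], [8]
  1-simplices (24): (24 of them)
  2-simplices (16): [1,2,4], [1,2,6], [1,3,4], [1,3,8], [1,6,7], [1,7,8], [2,3,7], [2,3,8], [2,4,7], [2,6,8], [3,4,5], [3,5,6], [3,6,7], [4,5,8], [4,7,8], [5,6,8]

Hence C_0 ≅ Z^8, C_1 ≅ Z^24, C_2 ≅ Z^16.

Boundary ∂_1: C_1 → C_0 maps an edge to its endpoints' difference, ∂[p,q] = q − p. For instance
  ∂[2,8] = [8] − [2].
This gives a 8×24 integer matrix of rank 7; reducing to Smith normal form yields diagonal entries (1,1,1,1,1,1,1).

Boundary ∂_2: C_2 → C_1 maps a triangle to the signed sum of its edges. For instance
  ∂[2,6,8] = [6,8] − [2,8] + [2,6],
  ∂[1,3,4] = [3,4] − [1,4] + [1,3].
This gives a 24×16 integer matrix of rank 15; reducing to Smith normal form yields diagonal entries (1,1,1,1,1,1,1,1,1,1,1,1,1,1,1).

Computing H_k = (kernel of ∂_k) / (image of ∂_{k+1}):

  H_2: rank ker ∂_2 − rank ∂_3 = (16 − 15) − 0 = 1, and there is no ∂_3, so H_2 = Z.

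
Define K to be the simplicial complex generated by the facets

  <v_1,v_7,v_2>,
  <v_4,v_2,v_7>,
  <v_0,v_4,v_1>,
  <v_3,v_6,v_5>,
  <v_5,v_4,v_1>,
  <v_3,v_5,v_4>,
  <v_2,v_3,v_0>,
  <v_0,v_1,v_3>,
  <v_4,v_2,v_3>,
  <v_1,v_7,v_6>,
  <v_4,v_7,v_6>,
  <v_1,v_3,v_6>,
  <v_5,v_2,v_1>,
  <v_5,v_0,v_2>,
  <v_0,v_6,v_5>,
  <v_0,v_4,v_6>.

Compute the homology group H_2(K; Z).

H_2 = Z.

Order the vertices as v_0 < v_1 < v_2 < v_3 < v_4 < v_5 < v_6 < v_7. Listing each simplex with vertices in this order, K has dimension 2 with simplices:

  0-simplices (8): [v_0], [v_1], [v_2], [v_3], [v_4], [v_5], [v_6], [v_7]
  1-simplices (24): (24 of them)
  2-simplices (16): (16 of them)

Hence C_0 ≅ Z^8, C_1 ≅ Z^24, C_2 ≅ Z^16.

The boundary map ∂_1: C_1 → C_0 sends each edge [p,q] (with p < q) to q − p. For instance
  ∂[v_0,v_4] = [v_4] − [v_0].
As a 8×24 matrix over Z this has rank 7, with invariant factors (1,1,1,1,1,1,1).

The boundary map ∂_2: C_2 → C_1 maps a triangle to the signed sum of its edges. For instance
  ∂[v_2,v_3,v_4] = [v_3,v_4] − [v_2,v_4] + [v_2,v_3],
  ∂[v_0,v_5,v_6] = [v_5,v_6] − [v_0,v_6] + [v_0,v_5].
This gives a 24×16 integer matrix of rank 15; reducing to Smith normal form yields diagonal entries (1,1,1,1,1,1,1,1,1,1,1,1,1,1,1).

Computing H_k = (kernel of ∂_k) / (image of ∂_{k+1}):

  H_2: rank ker ∂_2 − rank ∂_3 = (16 − 15) − 0 = 1, and there is no ∂_3, so H_2 = Z.

(K is a triangulation of the torus T^2.)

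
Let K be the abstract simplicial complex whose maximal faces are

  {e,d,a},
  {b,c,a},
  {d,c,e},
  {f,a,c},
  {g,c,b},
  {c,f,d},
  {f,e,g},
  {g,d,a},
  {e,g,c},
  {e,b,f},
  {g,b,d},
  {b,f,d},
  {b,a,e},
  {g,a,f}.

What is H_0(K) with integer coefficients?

H_0 ≅ Z.

K has 7 vertices, 21 edges, 14 triangles.
rank ∂_0 = 0, rank ∂_1 = 6 ⇒ b_0 = 7 − 0 − 6 = 1; all invariant factors of ∂_1 are 1 so no torsion. So H_0 = Z.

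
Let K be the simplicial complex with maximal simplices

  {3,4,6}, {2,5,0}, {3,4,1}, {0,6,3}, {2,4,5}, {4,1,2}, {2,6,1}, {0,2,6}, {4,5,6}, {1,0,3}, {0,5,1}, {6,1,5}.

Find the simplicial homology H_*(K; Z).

H_0 ≅ Z,  H_1 ≅ Z/2,  H_2 = 0.

Fix the vertex order 0 < 1 < 2 < 3 < 4 < 5 < 6 and write every simplex with vertices in increasing order. Then dim K = 2 and the simplices of K are:

  0-simplices (7): [0], [1], [2], [3], [4], [5], [6]
  1-simplices (18): [0,1], [0,2], [0,3], [0,5], [0,6], [1,2], [1,3], [1,4], [1,5], [1,6], [2,4], [2,5], [2,6], [3,4], [3,6], [4,5], [4,6], [5,6]
  2-simplices (12): [0,1,3], [0,1,5], [0,2,5], [0,2,6], [0,3,6], [1,2,4], [1,2,6], [1,3,4], [1,5,6], [2,4,5], [3,4,6], [4,5,6]

so the chain groups are C_0 ≅ Z^7, C_1 ≅ Z^18, C_2 ≅ Z^12.

Boundary ∂_1: C_1 → C_0 is given by ∂[p,q] = [q] − [p]. For instance
  ∂[3,6] = [6] − [3].
This gives a 7×18 integer matrix of rank 6; reducing to Smith normal form yields diagonal entries (1,1,1,1,1,1).

Boundary ∂_2: C_2 → C_1 sends each 2-simplex [p,q,r] to [q,r] − [p,r] + [p,q]. For instance
  ∂[1,5,6] = [5,6] − [1,6] + [1,5],
  ∂[3,4,6] = [4,6] − [3,6] + [3,4].
As a 18×12 matrix over Z this has rank 12, with invariant factors (1,1,1,1,1,1,1,1,1,1,1,2).

Reading off H_k = ker ∂_k / im ∂_{k+1}:

  H_0: rank C_0 − rank ∂_1 = 7 − 6 = 1, and the invariant factors of ∂_1 are all 1, so H_0 = Z.
  H_1: rank ker ∂_1 − rank ∂_2 = (18 − 6) − 12 = 0, and ∂_2 has invariant factor 2 > 1, so H_1 = Z/2.
  H_2: rank ker ∂_2 − rank ∂_3 = (12 − 12) − 0 = 0, and there is no ∂_3, so H_2 = 0.

(K is a triangulation of the real projective plane RP^2.)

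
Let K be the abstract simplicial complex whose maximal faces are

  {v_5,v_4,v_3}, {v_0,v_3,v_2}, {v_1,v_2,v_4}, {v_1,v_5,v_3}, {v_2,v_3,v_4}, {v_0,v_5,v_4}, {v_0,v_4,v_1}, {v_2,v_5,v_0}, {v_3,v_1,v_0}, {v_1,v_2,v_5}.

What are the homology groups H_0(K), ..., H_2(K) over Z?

Fix the vertex order v_0 < v_1 < v_2 < v_3 < v_4 < v_5 and write every simplex with vertices in increasing order. Then dim K = 2 and the simplices of K are:

  0-simplices (6): [v_0], [v_1], [v_2], [v_3], [v_4], [v_5]
  1-simplices (15): (15 of them)
  2-simplices (10): [v_0,v_1,v_3], [v_0,v_1,v_4], [v_0,v_2,v_3], [v_0,v_2,v_5], [v_0,v_4,v_5], [v_1,v_2,v_4], [v_1,v_2,v_5], [v_1,v_3,v_5], [v_2,v_3,v_4], [v_3,v_4,v_5]

Hence C_0 ≅ Z^6, C_1 ≅ Z^15, C_2 ≅ Z^10.

∂_1: C_1 → C_0 is given by ∂[p,q] = [q] − [p].
This gives a 6×15 integer matrix of rank 5; reducing to Smith normal form yields diagonal entries (1,1,1,1,1).

∂_2: C_2 → C_1 maps a triangle to the signed sum of its edges. For instance
  ∂[v_0,v_1,v_3] = [v_1,v_3] − [v_0,v_3] + [v_0,v_1],
  ∂[v_0,v_2,v_3] = [v_2,v_3] − [v_0,v_3] + [v_0,v_2].
The resulting 15×10 matrix has rank 10, and its Smith normal form has invariant factors (1,1,1,1,1,1,1,1,1,2).

Reading off H_k = ker ∂_k / im ∂_{k+1}:

  H_0: rank C_0 − rank ∂_1 = 6 − 5 = 1, and the invariant factors of ∂_1 are all 1, so H_0 ≅ Z.
  H_1: rank ker ∂_1 − rank ∂_2 = (15 − 5) − 10 = 0, and ∂_2 has invariant factor 2 > 1, so H_1 ≅ Z/2.
  H_2: rank ker ∂_2 − rank ∂_3 = (10 − 10) − 0 = 0, and there is no ∂_3, so H_2 ≅ 0.

H_0 = Z,  H_1 = Z/2,  H_2 = 0.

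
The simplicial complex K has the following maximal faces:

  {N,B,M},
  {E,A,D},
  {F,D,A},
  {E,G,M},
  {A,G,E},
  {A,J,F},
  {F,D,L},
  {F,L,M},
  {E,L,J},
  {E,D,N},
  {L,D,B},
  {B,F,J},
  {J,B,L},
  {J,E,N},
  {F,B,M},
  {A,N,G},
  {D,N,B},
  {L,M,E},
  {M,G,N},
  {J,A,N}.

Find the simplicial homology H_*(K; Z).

H_0 = Z,  H_1 = Z × Z/2,  H_2 = 0.

Fix the vertex order A < B < D < E < F < G < J < L < M < N and write every simplex with vertices in increasing order. Then dim K = 2 and the simplices of K are:

  0-simplices (10): A, B, D, E, F, G, J, L, M, N
  1-simplices (30): AD, AE, AF, AG, AJ, AN, BD, BF, BJ, BL, BM, BN, DE, DF, DL, DN, EG, EJ, EL, EM, EN, FJ, FL, FM, GM, GN, JL, JN, LM, MN
  2-simplices (20): ADE, ADF, AEG, AFJ, AGN, AJN, BDL, BDN, BFJ, BFM, BJL, BMN, DEN, DFL, EGM, EJL, EJN, ELM, FLM, GMN

giving chain groups C_0 ≅ Z^10, C_1 ≅ Z^30, C_2 ≅ Z^20.

∂_1: C_1 → C_0 is given by ∂[p,q] = [q] − [p]. For instance
  ∂FL = L − F.
This gives a 10×30 integer matrix of rank 9; reducing to Smith normal form yields diagonal entries (1,1,1,1,1,1,1,1,1).

Boundary ∂_2: C_2 → C_1 sends each 2-simplex [p,q,r] to [q,r] − [p,r] + [p,q]. For instance
  ∂BDL = DL − BL + BD,
  ∂DEN = EN − DN + DE.
As a 30×20 matrix over Z this has rank 20, with invariant factors (1,1,1,1,1,1,1,1,1,1,1,1,1,1,1,1,1,1,1,2).

Reading off H_k = ker ∂_k / im ∂_{k+1}:

  H_0: rank C_0 − rank ∂_1 = 10 − 9 = 1, and the invariant factors of ∂_1 are all 1, so H_0 ≅ Z.
  H_1: rank ker ∂_1 − rank ∂_2 = (30 − 9) − 20 = 1, and ∂_2 has invariant factor 2 > 1, so H_1 ≅ Z × Z/2.
  H_2: rank ker ∂_2 − rank ∂_3 = (20 − 20) − 0 = 0, and there is no ∂_3, so H_2 ≅ 0.

As a check, the Euler characteristic is 10 − 30 + 20 = 0, which agrees with 1 − 1 + 0 = 0.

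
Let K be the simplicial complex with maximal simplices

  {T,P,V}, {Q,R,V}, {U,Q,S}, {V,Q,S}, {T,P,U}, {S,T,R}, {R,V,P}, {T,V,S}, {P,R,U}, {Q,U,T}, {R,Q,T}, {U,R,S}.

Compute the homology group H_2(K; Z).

H_2 ≅ 0.

We work with the vertex ordering P < Q < R < S < T < U < V. The simplices of K, each written with vertices in increasing order, are:

  0-simplices (7): P, Q, R, S, T, U, V
  1-simplices (18): PR, PT, PU, PV, QR, QS, QT, QU, QV, RS, RT, RU, RV, ST, SU, SV, TU, TV
  2-simplices (12): PRU, PRV, PTU, PTV, QRT, QRV, QSU, QSV, QTU, RST, RSU, STV

giving chain groups C_0 ≅ Z^7, C_1 ≅ Z^18, C_2 ≅ Z^12.

The boundary map ∂_1: C_1 → C_0 sends each edge [p,q] (with p < q) to q − p.
The resulting 7×18 matrix has rank 6, and its Smith normal form has invariant factors (1,1,1,1,1,1).

Boundary ∂_2: C_2 → C_1 acts by ∂[p,q,r] = [q,r] − [p,r] + [p,q]. For instance
  ∂QRV = RV − QV + QR,
  ∂PTV = TV − PV + PT.
The resulting 18×12 matrix has rank 12, and its Smith normal form has invariant factors (1,1,1,1,1,1,1,1,1,1,1,2).

Now H_k = ker ∂_k / im ∂_{k+1}, so:

  H_2: rank ker ∂_2 − rank ∂_3 = (12 − 12) − 0 = 0, and there is no ∂_3, so H_2 = 0.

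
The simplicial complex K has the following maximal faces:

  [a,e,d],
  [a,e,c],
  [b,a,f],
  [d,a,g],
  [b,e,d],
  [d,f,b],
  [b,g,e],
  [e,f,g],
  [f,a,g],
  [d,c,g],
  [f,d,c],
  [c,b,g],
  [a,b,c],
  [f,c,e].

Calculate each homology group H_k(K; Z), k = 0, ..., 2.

We work with the vertex ordering a < b < c < d < e < f < g. The simplices of K, each written with vertices in increasing order, are:

  0-simplices (7): a, b, c, d, e, f, g
  1-simplices (21): ab, ac, ad, ae, af, ag, bc, bd, be, bf, bg, cd, ce, cf, cg, de, df, dg, ef, eg, fg
  2-simplices (14): abc, abf, ace, ade, adg, afg, bcg, bde, bdf, beg, cdf, cdg, cef, efg

Hence C_0 ≅ Z^7, C_1 ≅ Z^21, C_2 ≅ Z^14.

Boundary ∂_1: C_1 → C_0 is given by ∂[p,q] = [q] − [p].
This gives a 7×21 integer matrix of rank 6; reducing to Smith normal form yields diagonal entries (1,1,1,1,1,1).

∂_2: C_2 → C_1 maps a triangle to the signed sum of its edges. For instance
  ∂ade = de − ae + ad,
  ∂bdf = df − bf + bd.
This gives a 21×14 integer matrix of rank 13; reducing to Smith normal form yields diagonal entries (1,1,1,1,1,1,1,1,1,1,1,1,1).

Now H_k = ker ∂_k / im ∂_{k+1}, so:

  H_0: rank C_0 − rank ∂_1 = 7 − 6 = 1, and the invariant factors of ∂_1 are all 1, so H_0 = Z.
  H_1: rank ker ∂_1 − rank ∂_2 = (21 − 6) − 13 = 2, and the invariant factors of ∂_2 are all 1, so H_1 = Z^2.
  H_2: rank ker ∂_2 − rank ∂_3 = (14 − 13) − 0 = 1, and there is no ∂_3, so H_2 = Z.

H_0 = Z,  H_1 = Z^2,  H_2 = Z.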